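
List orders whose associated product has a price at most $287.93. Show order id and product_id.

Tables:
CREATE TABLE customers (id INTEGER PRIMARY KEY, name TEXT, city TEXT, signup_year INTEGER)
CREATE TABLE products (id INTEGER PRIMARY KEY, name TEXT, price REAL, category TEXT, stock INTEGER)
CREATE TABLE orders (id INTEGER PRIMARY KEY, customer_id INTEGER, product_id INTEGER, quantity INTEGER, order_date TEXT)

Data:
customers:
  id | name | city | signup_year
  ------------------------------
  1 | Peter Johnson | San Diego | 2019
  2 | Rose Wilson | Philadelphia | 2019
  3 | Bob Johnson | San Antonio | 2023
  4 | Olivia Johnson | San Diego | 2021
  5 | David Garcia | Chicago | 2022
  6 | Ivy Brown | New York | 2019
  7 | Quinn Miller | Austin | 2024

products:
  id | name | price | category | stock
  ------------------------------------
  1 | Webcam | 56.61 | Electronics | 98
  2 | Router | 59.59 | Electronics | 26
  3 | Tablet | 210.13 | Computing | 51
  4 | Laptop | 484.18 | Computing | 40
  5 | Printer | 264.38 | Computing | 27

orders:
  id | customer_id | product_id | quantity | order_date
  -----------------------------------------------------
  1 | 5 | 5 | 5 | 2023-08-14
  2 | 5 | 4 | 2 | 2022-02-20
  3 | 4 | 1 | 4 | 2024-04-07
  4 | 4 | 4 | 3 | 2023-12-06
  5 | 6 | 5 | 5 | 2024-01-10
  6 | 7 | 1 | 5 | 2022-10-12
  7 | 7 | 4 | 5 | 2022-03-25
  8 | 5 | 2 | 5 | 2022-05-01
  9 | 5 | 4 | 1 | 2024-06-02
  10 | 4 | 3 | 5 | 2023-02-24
SELECT id, product_id FROM orders WHERE product_id IN (SELECT id FROM products WHERE price <= 287.93)

Execution result:
id | product_id
1 | 5
3 | 1
5 | 5
6 | 1
8 | 2
10 | 3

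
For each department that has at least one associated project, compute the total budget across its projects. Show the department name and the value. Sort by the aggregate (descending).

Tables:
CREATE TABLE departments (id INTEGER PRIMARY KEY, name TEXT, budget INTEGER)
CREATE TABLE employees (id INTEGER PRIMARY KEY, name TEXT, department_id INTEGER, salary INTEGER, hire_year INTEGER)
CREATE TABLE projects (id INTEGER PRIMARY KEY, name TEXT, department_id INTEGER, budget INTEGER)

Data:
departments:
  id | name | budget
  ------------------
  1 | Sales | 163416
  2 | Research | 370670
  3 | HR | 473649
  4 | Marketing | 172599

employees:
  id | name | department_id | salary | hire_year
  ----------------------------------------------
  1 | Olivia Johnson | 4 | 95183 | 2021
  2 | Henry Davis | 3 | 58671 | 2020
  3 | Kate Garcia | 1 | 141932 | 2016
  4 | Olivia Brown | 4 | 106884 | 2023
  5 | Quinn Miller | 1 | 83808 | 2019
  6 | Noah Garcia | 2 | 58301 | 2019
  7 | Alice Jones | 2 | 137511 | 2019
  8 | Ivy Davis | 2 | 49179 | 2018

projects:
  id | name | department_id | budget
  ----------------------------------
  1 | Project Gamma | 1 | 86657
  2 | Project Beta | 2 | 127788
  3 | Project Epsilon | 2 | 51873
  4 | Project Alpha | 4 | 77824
SELECT p.name, SUM(c.budget) AS sum_budget FROM projects c JOIN departments p ON c.department_id = p.id GROUP BY p.id, p.name ORDER BY sum_budget DESC

Execution result:
name | sum_budget
Research | 179661
Sales | 86657
Marketing | 77824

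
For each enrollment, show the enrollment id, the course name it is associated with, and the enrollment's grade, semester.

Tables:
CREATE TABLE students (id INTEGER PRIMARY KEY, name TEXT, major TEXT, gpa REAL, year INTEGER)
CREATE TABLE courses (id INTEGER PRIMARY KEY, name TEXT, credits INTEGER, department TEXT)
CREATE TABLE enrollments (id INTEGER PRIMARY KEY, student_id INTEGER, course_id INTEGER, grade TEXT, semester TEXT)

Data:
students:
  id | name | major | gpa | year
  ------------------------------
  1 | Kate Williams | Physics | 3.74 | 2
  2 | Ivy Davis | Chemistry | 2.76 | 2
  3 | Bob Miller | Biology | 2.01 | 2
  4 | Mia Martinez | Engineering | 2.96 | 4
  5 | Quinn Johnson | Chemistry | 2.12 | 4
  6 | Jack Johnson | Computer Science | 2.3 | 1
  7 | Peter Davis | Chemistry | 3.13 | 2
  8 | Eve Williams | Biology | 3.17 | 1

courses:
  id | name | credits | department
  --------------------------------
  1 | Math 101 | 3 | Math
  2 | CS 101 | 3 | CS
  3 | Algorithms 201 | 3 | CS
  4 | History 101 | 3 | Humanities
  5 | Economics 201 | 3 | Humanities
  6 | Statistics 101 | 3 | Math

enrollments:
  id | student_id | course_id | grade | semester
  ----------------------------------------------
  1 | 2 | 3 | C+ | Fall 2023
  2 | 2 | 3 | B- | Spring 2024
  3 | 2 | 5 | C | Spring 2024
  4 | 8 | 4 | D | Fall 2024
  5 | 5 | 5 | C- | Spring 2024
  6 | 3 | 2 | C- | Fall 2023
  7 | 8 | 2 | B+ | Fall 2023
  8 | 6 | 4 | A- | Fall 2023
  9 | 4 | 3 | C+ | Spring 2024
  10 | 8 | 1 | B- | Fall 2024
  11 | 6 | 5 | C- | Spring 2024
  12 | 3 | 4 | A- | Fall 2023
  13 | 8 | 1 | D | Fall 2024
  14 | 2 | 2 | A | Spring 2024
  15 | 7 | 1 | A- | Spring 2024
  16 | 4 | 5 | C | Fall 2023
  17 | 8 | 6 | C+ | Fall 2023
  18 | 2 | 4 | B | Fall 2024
SELECT c.id, p.name AS course, c.grade, c.semester FROM enrollments c JOIN courses p ON c.course_id = p.id

Execution result:
id | course | grade | semester
1 | Algorithms 201 | C+ | Fall 2023
2 | Algorithms 201 | B- | Spring 2024
3 | Economics 201 | C | Spring 2024
4 | History 101 | D | Fall 2024
5 | Economics 201 | C- | Spring 2024
6 | CS 101 | C- | Fall 2023
7 | CS 101 | B+ | Fall 2023
8 | History 101 | A- | Fall 2023
9 | Algorithms 201 | C+ | Spring 2024
10 | Math 101 | B- | Fall 2024
11 | Economics 201 | C- | Spring 2024
12 | History 101 | A- | Fall 2023
13 | Math 101 | D | Fall 2024
14 | CS 101 | A | Spring 2024
15 | Math 101 | A- | Spring 2024
16 | Economics 201 | C | Fall 2023
17 | Statistics 101 | C+ | Fall 2023
18 | History 101 | B | Fall 2024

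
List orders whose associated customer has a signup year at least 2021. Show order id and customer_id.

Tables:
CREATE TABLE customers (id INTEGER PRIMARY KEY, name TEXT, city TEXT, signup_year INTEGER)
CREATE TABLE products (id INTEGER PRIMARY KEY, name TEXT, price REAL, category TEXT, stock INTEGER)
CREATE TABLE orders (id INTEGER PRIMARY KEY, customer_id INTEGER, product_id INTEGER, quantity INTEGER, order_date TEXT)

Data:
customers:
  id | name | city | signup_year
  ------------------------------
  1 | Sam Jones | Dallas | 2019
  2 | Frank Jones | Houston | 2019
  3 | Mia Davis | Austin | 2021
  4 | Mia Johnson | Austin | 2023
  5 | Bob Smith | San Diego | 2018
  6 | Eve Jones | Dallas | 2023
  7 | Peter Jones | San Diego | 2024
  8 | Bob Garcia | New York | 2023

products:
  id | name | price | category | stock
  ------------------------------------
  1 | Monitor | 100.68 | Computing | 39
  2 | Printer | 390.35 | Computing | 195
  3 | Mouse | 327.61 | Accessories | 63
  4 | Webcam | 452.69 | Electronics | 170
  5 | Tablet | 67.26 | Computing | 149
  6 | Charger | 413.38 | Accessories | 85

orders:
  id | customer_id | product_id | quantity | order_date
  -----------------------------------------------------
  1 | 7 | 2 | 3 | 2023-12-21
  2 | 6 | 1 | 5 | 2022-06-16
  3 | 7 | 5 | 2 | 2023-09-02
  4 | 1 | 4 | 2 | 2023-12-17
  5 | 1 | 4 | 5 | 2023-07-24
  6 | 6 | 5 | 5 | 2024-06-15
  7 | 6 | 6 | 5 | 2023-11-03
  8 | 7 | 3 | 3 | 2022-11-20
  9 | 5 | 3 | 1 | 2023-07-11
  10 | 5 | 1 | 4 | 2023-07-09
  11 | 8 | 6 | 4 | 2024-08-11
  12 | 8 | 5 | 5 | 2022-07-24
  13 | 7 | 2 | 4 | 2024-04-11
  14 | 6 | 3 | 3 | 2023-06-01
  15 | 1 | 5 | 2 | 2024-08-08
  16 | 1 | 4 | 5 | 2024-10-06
SELECT id, customer_id FROM orders WHERE customer_id IN (SELECT id FROM customers WHERE signup_year >= 2021)

Execution result:
id | customer_id
1 | 7
2 | 6
3 | 7
6 | 6
7 | 6
8 | 7
11 | 8
12 | 8
13 | 7
14 | 6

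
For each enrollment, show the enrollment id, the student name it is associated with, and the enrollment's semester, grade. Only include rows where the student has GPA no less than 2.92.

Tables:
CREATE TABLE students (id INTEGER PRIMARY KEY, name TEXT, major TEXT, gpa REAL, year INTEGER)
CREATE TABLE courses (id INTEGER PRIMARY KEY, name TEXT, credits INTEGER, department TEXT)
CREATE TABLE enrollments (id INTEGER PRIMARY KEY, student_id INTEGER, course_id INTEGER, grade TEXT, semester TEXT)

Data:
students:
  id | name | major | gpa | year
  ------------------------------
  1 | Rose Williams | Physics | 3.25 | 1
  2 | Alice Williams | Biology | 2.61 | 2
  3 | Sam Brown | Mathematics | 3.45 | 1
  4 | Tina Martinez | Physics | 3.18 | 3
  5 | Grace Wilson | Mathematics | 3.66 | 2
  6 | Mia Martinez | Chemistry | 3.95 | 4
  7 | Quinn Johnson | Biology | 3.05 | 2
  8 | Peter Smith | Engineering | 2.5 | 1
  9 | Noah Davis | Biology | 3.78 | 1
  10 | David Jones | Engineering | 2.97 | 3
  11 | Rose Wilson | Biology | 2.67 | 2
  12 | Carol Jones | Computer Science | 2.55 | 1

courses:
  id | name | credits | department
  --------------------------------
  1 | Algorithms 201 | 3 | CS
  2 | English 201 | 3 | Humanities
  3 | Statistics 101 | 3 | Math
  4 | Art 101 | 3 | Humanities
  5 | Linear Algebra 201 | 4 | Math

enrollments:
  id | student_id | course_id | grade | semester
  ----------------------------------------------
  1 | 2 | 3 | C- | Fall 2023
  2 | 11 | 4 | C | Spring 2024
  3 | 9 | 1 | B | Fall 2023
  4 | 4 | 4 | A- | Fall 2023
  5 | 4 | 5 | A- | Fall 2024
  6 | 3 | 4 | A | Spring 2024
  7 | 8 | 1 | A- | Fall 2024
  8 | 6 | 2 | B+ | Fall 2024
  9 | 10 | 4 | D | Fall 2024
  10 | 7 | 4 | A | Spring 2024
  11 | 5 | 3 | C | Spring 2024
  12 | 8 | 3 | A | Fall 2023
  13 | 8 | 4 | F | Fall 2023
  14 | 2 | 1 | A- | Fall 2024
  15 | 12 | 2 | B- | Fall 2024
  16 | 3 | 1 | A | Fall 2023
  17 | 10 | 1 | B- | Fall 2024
SELECT c.id, p.name AS student, c.semester, c.grade FROM enrollments c JOIN students p ON c.student_id = p.id WHERE p.gpa >= 2.92

Execution result:
id | student | semester | grade
3 | Noah Davis | Fall 2023 | B
4 | Tina Martinez | Fall 2023 | A-
5 | Tina Martinez | Fall 2024 | A-
6 | Sam Brown | Spring 2024 | A
8 | Mia Martinez | Fall 2024 | B+
9 | David Jones | Fall 2024 | D
10 | Quinn Johnson | Spring 2024 | A
11 | Grace Wilson | Spring 2024 | C
16 | Sam Brown | Fall 2023 | A
17 | David Jones | Fall 2024 | B-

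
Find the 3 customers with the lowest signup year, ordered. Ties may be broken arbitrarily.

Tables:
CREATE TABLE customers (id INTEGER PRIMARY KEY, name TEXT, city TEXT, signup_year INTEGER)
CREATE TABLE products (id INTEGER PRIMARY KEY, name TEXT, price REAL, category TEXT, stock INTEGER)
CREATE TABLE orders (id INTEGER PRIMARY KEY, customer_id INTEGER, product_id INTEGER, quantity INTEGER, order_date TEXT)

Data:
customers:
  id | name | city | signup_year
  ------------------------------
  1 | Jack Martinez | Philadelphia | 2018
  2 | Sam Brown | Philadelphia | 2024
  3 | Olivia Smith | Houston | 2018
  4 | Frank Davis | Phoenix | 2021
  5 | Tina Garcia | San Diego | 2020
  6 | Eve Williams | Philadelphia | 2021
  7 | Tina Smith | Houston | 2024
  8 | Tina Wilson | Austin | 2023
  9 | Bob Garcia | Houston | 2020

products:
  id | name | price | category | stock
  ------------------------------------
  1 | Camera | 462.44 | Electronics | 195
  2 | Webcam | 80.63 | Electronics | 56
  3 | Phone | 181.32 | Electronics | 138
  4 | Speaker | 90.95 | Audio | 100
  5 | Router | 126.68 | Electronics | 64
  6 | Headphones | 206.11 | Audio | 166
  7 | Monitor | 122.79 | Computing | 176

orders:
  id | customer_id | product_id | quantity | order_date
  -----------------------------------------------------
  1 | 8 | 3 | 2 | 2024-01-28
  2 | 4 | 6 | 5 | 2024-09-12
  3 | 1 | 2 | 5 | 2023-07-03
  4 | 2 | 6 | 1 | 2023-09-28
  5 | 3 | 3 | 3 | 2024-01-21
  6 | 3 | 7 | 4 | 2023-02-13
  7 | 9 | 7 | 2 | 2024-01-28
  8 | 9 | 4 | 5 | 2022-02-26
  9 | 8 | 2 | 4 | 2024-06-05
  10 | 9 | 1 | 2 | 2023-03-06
SELECT name, signup_year FROM customers ORDER BY signup_year ASC LIMIT 3

Execution result:
name | signup_year
Jack Martinez | 2018
Olivia Smith | 2018
Tina Garcia | 2020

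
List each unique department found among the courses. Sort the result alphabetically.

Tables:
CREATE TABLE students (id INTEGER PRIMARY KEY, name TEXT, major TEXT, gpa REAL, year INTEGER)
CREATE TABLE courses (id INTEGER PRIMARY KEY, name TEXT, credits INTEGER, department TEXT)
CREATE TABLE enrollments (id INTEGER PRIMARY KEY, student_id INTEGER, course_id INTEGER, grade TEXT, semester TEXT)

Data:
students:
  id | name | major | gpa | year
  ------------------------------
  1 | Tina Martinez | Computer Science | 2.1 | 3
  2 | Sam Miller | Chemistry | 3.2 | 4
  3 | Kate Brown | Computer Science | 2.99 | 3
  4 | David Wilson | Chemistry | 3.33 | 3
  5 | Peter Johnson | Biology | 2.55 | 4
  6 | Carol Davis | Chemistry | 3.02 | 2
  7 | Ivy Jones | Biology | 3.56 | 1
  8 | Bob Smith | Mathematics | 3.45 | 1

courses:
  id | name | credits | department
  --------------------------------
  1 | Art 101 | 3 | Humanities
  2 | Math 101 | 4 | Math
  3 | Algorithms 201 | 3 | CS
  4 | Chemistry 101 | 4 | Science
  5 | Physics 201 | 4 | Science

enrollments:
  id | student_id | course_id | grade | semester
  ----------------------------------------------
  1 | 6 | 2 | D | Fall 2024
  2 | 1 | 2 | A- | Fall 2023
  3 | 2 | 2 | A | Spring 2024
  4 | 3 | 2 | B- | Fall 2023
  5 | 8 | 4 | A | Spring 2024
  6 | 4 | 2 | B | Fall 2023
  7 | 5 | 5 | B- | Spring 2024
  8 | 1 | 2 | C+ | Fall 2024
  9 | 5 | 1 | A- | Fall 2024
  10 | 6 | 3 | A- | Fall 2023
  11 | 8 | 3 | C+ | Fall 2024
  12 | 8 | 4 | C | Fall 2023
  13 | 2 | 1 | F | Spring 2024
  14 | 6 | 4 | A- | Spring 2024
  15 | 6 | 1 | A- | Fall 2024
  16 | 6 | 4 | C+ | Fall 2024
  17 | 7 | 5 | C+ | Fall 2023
SELECT DISTINCT department FROM courses ORDER BY department

Execution result:
department
CS
Humanities
Math
Science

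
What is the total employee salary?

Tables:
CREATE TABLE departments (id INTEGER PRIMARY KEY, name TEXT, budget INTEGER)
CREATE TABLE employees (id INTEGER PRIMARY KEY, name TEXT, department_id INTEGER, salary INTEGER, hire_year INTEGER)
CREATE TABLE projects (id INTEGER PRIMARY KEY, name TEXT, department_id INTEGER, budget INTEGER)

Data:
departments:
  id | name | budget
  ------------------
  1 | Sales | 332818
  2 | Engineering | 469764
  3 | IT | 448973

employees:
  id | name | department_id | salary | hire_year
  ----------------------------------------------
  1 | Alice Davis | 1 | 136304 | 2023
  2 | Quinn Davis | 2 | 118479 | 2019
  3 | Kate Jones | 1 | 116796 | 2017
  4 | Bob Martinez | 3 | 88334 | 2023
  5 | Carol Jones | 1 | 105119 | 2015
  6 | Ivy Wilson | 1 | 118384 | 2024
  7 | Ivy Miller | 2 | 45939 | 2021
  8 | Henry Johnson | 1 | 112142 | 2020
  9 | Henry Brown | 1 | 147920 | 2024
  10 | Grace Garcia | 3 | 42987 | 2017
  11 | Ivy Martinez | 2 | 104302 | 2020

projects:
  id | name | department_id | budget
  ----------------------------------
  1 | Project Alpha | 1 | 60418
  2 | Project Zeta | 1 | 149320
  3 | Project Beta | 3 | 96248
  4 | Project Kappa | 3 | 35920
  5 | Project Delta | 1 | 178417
SELECT SUM(salary) FROM employees

Execution result:
1136706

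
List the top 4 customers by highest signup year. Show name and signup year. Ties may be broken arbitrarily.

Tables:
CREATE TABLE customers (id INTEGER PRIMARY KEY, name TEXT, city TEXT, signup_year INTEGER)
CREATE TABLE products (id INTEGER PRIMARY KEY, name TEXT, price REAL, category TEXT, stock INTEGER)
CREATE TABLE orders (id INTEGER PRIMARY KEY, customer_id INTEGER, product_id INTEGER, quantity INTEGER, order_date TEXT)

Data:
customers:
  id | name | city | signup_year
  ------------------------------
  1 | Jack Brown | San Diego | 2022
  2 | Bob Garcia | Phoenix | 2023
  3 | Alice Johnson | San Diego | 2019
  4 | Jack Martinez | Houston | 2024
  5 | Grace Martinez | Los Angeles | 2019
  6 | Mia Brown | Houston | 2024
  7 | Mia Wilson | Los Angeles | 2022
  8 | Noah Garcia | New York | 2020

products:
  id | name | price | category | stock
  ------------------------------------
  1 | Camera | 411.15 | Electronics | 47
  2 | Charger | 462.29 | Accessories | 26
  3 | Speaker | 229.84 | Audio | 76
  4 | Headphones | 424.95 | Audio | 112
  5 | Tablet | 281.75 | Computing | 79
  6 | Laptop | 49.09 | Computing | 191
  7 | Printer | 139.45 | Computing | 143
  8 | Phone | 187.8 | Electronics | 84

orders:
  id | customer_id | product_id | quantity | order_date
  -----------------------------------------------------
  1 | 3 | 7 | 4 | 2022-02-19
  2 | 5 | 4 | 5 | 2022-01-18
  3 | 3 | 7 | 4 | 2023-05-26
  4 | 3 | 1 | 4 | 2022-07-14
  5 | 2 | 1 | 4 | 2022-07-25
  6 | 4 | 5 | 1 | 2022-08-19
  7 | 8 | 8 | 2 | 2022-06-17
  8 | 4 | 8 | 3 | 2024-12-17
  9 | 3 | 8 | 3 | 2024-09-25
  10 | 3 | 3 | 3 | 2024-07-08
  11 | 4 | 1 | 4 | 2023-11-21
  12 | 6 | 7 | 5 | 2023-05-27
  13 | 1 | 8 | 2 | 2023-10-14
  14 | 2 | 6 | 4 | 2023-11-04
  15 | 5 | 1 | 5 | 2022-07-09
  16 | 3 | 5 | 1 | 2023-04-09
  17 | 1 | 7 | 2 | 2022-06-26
SELECT name, signup_year FROM customers ORDER BY signup_year DESC LIMIT 4

Execution result:
name | signup_year
Jack Martinez | 2024
Mia Brown | 2024
Bob Garcia | 2023
Jack Brown | 2022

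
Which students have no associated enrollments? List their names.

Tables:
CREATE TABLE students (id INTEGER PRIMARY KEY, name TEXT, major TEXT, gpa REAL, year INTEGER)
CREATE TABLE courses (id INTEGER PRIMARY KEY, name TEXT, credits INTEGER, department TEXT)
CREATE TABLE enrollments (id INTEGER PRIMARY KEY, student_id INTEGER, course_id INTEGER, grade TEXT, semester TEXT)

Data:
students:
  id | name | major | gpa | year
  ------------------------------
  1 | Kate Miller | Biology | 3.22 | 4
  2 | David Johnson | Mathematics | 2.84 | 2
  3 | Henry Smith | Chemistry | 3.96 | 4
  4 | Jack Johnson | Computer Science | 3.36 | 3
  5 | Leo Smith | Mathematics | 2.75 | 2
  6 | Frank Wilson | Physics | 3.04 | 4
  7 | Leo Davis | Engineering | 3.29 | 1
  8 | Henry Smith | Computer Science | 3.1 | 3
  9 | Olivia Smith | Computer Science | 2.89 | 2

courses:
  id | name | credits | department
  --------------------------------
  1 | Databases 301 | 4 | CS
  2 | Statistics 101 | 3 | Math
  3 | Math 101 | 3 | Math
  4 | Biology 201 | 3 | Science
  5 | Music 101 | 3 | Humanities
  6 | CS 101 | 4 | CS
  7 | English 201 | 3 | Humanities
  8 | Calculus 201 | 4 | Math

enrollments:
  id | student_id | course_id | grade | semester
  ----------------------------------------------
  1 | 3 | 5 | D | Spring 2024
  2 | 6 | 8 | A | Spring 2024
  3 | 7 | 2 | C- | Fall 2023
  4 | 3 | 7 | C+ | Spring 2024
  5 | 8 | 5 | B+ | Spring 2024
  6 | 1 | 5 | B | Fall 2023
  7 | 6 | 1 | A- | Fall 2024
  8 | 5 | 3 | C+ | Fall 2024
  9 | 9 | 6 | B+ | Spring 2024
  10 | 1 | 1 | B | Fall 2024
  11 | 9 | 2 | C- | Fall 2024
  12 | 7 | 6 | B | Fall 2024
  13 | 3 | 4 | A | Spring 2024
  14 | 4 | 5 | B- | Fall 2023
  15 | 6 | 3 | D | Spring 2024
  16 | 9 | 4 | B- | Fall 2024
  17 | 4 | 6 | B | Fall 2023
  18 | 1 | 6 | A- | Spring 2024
SELECT p.name FROM students p LEFT JOIN enrollments c ON c.student_id = p.id WHERE c.id IS NULL

Execution result:
David Johnson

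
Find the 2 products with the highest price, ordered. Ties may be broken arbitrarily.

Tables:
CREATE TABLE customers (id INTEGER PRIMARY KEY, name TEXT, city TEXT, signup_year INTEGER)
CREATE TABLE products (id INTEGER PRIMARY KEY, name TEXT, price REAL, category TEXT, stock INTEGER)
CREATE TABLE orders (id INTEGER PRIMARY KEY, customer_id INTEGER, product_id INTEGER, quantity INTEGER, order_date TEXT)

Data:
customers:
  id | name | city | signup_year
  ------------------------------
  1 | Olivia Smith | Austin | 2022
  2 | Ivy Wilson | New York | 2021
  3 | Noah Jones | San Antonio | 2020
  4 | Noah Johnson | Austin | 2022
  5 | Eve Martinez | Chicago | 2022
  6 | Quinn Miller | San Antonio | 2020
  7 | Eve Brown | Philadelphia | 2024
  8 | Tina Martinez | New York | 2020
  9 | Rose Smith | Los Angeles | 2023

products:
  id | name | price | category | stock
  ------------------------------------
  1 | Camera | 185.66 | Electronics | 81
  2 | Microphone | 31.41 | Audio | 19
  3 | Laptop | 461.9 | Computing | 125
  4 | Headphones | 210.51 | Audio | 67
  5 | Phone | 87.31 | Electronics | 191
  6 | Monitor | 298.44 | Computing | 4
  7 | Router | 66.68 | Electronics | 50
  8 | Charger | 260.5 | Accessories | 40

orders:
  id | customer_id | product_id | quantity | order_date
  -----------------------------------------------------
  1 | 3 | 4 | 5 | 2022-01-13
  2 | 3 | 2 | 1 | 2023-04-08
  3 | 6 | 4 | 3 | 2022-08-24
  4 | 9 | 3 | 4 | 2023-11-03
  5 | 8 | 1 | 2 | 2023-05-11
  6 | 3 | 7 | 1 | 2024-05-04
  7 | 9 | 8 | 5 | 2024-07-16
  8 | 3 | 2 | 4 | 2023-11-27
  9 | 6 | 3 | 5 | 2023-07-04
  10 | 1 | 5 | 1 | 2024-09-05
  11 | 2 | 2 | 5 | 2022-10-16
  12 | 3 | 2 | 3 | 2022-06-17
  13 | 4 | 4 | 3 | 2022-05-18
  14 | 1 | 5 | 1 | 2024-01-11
SELECT name, price FROM products ORDER BY price DESC LIMIT 2

Execution result:
name | price
Laptop | 461.90
Monitor | 298.44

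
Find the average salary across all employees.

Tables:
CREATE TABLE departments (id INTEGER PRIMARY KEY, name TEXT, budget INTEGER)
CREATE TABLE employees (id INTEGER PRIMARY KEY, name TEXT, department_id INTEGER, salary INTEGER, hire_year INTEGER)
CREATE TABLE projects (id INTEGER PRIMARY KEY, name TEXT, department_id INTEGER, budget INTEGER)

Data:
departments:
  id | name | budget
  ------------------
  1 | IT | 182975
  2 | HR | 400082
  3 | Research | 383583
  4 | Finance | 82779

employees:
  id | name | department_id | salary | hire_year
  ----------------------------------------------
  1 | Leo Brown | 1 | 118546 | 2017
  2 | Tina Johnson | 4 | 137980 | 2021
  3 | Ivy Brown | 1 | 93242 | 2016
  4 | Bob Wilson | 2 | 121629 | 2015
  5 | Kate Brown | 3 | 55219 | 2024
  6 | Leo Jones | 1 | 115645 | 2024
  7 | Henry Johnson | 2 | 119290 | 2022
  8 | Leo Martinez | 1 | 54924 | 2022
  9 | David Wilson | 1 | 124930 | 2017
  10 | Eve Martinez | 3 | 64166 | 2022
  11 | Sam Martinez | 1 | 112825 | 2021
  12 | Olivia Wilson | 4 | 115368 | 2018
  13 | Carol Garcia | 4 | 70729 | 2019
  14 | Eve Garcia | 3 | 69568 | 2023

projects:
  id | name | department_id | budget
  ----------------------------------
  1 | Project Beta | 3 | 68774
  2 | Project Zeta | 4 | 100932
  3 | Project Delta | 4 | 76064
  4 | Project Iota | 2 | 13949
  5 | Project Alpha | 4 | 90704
SELECT AVG(salary) FROM employees

Execution result:
98147.21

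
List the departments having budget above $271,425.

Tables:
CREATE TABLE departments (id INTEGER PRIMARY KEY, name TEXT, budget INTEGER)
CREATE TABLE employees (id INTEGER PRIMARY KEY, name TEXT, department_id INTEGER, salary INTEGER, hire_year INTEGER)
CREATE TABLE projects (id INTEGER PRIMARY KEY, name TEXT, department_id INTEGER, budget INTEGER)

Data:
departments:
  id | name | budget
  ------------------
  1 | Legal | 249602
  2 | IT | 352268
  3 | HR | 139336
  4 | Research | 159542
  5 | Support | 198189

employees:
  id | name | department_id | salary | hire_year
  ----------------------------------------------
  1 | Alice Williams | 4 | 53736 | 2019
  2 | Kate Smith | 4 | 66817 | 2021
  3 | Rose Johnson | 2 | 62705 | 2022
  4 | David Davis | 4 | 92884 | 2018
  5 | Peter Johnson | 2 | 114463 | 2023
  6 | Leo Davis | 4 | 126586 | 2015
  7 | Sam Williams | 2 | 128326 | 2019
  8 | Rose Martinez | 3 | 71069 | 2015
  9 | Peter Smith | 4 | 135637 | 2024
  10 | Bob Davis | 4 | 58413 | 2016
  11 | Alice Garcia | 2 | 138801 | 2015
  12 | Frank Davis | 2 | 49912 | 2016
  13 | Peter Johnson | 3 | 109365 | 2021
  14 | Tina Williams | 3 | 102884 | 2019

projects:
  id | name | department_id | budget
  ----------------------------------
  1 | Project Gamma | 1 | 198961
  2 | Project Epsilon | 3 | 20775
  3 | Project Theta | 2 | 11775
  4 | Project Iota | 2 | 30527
SELECT name, budget FROM departments WHERE budget > 271425

Execution result:
name | budget
IT | 352268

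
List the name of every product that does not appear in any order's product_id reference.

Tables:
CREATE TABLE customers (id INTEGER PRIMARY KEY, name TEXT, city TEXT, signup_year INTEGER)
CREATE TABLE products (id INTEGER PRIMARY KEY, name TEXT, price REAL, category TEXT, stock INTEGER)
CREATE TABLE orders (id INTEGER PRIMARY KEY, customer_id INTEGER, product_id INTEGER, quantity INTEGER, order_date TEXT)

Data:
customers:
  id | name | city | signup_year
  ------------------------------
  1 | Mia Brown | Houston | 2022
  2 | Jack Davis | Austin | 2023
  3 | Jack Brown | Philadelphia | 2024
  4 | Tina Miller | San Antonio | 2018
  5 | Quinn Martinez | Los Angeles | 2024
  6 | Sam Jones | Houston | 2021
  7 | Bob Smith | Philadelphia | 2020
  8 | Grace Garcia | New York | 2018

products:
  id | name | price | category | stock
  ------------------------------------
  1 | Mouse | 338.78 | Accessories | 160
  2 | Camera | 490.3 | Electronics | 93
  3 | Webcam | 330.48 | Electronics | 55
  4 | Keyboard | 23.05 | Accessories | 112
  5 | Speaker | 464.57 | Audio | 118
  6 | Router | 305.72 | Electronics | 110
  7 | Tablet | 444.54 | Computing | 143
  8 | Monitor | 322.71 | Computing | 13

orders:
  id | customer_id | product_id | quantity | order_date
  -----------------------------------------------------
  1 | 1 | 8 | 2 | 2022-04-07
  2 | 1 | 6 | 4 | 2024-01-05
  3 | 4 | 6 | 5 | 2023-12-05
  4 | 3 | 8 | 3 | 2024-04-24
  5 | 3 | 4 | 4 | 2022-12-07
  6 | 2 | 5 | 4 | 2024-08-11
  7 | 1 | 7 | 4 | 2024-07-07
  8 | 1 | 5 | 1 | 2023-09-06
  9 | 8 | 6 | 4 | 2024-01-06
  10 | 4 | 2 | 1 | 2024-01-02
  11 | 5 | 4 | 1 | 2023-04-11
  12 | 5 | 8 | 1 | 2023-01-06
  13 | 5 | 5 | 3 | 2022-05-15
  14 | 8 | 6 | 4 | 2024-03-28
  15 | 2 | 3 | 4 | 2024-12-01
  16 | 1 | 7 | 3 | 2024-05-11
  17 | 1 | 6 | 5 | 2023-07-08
SELECT p.name FROM products p LEFT JOIN orders c ON c.product_id = p.id WHERE c.id IS NULL

Execution result:
Mouse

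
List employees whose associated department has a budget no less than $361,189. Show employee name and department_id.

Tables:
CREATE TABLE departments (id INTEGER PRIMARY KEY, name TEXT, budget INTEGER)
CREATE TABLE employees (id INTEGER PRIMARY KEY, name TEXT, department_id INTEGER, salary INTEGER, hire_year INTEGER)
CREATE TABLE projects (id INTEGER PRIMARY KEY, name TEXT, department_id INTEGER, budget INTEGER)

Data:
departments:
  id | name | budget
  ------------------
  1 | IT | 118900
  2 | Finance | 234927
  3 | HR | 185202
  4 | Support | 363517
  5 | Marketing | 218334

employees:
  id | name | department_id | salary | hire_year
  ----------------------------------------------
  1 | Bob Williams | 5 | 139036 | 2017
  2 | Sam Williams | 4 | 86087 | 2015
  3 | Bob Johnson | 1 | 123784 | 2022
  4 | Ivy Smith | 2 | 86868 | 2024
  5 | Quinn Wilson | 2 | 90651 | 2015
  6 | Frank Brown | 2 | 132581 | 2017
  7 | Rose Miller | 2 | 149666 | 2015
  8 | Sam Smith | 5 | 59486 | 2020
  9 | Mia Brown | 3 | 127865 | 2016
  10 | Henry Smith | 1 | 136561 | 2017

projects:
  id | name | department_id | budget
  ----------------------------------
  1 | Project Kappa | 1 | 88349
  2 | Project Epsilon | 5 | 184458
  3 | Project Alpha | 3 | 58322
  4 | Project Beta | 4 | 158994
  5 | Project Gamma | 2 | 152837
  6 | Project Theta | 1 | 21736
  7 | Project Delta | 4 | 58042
SELECT name, department_id FROM employees WHERE department_id IN (SELECT id FROM departments WHERE budget >= 361189)

Execution result:
name | department_id
Sam Williams | 4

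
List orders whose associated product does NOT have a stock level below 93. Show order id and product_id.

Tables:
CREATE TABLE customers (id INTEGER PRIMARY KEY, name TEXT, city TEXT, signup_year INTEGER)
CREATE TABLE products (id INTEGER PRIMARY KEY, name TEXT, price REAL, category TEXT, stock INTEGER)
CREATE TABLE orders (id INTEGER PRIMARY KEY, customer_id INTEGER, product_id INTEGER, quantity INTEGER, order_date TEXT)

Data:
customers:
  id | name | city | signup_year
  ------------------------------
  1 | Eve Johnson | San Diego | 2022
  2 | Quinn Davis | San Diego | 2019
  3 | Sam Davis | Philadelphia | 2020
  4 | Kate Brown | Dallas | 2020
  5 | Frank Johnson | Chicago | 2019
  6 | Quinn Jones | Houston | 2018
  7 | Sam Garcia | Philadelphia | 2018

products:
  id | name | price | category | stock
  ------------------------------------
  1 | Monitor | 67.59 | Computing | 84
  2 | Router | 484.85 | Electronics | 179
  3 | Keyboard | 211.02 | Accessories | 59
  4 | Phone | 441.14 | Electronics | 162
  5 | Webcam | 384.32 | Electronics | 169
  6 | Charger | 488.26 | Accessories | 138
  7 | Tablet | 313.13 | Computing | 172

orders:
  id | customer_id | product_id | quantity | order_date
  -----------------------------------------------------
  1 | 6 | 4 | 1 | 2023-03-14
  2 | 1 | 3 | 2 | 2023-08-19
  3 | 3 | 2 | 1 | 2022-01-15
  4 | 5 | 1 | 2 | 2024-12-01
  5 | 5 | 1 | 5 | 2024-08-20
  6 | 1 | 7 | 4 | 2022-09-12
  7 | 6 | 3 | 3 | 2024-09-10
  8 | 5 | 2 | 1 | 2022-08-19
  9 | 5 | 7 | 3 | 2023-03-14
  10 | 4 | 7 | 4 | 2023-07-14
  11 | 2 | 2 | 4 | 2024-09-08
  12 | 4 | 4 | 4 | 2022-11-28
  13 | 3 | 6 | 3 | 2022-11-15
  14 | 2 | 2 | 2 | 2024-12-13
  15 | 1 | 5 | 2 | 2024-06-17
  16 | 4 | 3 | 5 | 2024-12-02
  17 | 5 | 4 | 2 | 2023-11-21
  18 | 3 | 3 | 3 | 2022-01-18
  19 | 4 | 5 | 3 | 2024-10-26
SELECT id, product_id FROM orders WHERE product_id NOT IN (SELECT id FROM products WHERE stock < 93)

Execution result:
id | product_id
1 | 4
3 | 2
6 | 7
8 | 2
9 | 7
10 | 7
11 | 2
12 | 4
13 | 6
14 | 2
15 | 5
17 | 4
19 | 5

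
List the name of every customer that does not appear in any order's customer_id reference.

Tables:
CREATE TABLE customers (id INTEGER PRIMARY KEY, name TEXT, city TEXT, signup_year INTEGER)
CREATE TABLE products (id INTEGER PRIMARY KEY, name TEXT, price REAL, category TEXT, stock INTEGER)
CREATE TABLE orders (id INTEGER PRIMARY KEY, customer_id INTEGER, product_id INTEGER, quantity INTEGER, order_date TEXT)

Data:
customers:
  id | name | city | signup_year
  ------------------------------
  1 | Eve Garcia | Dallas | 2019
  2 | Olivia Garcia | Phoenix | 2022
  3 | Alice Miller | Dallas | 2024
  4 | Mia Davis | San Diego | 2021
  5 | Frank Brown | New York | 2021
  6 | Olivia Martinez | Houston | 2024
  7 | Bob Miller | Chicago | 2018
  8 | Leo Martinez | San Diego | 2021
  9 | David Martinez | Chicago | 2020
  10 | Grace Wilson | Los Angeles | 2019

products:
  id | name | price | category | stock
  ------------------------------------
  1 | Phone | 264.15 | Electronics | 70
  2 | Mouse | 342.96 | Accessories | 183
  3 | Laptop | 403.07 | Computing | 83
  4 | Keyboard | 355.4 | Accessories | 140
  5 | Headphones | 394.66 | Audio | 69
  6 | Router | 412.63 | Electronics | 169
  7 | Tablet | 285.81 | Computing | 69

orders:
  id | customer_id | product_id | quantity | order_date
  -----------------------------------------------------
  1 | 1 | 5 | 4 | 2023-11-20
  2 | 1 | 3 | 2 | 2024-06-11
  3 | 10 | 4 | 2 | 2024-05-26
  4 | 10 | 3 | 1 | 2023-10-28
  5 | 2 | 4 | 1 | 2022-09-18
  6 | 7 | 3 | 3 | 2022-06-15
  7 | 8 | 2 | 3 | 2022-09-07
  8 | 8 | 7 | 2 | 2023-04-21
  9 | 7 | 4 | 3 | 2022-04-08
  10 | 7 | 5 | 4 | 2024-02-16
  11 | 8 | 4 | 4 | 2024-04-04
SELECT p.name FROM customers p LEFT JOIN orders c ON c.customer_id = p.id WHERE c.id IS NULL

Execution result:
name
Alice Miller
Mia Davis
Frank Brown
Olivia Martinez
David Martinez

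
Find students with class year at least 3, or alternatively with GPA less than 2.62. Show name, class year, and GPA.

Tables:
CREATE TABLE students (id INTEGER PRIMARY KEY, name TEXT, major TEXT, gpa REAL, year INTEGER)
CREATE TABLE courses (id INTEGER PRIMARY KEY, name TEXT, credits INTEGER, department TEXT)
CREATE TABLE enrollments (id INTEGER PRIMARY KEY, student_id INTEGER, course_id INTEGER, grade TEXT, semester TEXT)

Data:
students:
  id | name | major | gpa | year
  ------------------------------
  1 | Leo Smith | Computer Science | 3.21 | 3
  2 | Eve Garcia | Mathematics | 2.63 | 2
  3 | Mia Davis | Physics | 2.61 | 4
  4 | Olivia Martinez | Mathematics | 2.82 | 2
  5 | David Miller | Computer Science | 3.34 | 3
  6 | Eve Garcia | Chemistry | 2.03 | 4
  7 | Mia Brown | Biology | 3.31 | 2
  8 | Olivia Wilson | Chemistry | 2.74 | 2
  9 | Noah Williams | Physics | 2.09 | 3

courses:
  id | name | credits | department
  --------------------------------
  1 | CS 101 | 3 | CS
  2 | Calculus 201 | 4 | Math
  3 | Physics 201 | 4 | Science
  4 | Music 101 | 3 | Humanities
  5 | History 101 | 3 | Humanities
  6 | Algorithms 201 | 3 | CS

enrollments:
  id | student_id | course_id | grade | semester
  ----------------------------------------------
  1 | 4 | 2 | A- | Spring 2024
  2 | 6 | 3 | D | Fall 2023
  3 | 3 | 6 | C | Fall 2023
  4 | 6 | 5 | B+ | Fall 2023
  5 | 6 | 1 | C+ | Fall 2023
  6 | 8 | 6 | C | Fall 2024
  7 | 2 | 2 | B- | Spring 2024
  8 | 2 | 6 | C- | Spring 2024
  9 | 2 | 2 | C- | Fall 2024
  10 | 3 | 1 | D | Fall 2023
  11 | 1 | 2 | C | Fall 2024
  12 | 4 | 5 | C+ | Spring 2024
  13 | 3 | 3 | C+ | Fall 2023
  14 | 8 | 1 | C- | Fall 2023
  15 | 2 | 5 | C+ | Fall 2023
SELECT name, year, gpa FROM students WHERE year >= 3 OR gpa < 2.62

Execution result:
name | year | gpa
Leo Smith | 3 | 3.21
Mia Davis | 4 | 2.61
David Miller | 3 | 3.34
Eve Garcia | 4 | 2.03
Noah Williams | 3 | 2.09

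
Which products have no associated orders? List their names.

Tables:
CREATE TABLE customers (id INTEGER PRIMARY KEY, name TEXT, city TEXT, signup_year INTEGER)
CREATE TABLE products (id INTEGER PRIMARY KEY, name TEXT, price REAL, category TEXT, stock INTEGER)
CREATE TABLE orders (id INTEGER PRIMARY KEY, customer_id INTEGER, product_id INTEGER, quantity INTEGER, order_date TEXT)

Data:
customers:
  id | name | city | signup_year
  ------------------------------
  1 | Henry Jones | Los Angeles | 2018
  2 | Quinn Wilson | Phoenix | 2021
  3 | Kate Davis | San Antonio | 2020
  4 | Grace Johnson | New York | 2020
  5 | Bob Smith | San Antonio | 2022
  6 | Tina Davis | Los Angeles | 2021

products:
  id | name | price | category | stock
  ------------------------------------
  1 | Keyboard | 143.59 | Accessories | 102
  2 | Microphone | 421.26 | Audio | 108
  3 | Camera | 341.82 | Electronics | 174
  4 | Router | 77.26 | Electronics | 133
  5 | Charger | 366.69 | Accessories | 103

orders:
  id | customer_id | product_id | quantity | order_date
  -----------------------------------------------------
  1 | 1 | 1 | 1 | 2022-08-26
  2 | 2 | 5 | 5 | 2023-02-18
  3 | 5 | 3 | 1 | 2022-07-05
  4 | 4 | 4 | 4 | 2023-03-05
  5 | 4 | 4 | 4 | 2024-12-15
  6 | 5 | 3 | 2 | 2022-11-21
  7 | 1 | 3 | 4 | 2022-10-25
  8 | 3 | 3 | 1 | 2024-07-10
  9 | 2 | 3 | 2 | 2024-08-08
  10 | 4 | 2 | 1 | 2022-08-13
SELECT p.name FROM products p LEFT JOIN orders c ON c.product_id = p.id WHERE c.id IS NULL

Execution result:
(no rows)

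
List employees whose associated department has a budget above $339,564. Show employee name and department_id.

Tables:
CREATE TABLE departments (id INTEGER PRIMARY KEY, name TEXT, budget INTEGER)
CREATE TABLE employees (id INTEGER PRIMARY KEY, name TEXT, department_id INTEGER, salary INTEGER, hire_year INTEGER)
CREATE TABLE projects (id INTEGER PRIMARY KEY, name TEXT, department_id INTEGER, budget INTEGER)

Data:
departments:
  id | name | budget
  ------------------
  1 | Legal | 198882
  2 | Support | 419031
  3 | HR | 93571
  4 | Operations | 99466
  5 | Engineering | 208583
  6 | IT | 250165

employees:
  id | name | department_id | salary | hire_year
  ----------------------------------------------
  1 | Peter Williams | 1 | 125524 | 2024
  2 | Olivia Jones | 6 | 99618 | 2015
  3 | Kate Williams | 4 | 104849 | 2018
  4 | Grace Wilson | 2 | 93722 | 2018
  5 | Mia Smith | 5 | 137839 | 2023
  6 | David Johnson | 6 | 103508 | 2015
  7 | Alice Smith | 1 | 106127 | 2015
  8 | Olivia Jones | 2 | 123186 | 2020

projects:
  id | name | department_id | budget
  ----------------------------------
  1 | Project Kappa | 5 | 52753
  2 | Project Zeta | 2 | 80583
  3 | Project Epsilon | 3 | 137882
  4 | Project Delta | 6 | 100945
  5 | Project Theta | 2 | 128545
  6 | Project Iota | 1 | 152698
SELECT name, department_id FROM employees WHERE department_id IN (SELECT id FROM departments WHERE budget > 339564)

Execution result:
name | department_id
Grace Wilson | 2
Olivia Jones | 2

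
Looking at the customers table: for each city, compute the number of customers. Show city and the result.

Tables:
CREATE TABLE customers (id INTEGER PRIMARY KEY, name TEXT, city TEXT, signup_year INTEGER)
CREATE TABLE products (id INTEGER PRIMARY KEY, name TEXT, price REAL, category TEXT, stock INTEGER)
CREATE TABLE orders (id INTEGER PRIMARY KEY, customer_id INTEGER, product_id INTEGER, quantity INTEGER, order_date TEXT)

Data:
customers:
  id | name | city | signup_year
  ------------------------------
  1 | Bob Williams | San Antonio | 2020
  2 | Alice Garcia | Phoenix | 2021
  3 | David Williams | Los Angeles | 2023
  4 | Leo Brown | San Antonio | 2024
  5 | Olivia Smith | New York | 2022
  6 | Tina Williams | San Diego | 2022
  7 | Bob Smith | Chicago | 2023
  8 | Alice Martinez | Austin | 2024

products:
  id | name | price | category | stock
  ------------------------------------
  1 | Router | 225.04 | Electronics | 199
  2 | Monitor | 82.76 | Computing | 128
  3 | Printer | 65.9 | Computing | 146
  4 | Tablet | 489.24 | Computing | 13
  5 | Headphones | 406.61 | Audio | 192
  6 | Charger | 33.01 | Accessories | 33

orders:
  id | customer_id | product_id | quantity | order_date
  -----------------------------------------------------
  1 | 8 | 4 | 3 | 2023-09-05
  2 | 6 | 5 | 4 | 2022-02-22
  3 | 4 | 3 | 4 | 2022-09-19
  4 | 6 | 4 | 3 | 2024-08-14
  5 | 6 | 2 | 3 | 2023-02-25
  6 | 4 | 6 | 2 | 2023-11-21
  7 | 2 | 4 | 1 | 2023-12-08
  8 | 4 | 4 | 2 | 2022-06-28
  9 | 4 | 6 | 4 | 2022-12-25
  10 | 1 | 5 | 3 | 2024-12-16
SELECT city, COUNT(*) AS n FROM customers GROUP BY city

Execution result:
city | n
Austin | 1
Chicago | 1
Los Angeles | 1
New York | 1
Phoenix | 1
San Antonio | 2
San Diego | 1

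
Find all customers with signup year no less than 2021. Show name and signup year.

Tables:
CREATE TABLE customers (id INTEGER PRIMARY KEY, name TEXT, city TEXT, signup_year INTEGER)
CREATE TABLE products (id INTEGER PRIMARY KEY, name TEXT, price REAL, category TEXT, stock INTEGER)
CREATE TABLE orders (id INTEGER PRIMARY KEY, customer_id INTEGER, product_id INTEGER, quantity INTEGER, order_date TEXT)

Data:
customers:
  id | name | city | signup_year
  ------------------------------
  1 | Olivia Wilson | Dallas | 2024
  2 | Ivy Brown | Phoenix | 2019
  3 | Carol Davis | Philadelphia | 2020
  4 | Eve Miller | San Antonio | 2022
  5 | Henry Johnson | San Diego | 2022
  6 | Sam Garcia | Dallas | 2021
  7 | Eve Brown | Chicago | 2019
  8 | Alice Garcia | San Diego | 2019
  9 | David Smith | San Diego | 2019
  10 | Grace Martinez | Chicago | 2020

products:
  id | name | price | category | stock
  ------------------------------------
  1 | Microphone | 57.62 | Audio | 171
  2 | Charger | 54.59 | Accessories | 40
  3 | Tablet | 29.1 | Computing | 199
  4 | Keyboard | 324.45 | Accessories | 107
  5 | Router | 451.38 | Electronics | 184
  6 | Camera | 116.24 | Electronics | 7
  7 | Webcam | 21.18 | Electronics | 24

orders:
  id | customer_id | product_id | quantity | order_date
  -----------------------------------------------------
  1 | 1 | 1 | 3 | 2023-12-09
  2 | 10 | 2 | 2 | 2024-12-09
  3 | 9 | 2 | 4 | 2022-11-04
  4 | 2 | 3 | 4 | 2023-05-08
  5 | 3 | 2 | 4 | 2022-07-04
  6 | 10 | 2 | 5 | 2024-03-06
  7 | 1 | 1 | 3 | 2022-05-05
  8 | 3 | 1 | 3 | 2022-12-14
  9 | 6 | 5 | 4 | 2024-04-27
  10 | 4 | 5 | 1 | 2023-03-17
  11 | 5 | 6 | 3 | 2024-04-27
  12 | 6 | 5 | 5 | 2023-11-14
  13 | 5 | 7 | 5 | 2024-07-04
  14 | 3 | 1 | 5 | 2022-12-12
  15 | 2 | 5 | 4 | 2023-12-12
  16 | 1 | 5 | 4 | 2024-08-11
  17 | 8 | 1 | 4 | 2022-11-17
SELECT name, signup_year FROM customers WHERE signup_year >= 2021

Execution result:
name | signup_year
Olivia Wilson | 2024
Eve Miller | 2022
Henry Johnson | 2022
Sam Garcia | 2021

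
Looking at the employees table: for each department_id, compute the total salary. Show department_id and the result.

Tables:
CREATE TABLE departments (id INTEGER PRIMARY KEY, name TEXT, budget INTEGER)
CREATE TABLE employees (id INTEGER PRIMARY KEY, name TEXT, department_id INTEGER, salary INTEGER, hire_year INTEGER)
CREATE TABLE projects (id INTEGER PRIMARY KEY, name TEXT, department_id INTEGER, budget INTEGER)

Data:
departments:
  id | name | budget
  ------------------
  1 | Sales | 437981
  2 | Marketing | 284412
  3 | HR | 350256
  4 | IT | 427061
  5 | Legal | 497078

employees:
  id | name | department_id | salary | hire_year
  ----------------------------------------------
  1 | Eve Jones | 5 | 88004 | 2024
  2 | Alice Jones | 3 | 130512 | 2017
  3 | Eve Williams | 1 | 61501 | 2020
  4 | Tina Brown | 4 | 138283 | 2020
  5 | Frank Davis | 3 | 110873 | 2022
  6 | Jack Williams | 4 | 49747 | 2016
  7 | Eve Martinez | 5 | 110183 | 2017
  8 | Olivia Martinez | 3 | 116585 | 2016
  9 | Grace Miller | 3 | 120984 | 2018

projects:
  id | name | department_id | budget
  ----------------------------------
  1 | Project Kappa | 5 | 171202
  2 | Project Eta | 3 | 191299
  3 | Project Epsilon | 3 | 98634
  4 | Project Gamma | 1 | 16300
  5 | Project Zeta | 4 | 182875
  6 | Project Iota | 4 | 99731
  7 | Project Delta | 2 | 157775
SELECT department_id, SUM(salary) AS sum_salary FROM employees GROUP BY department_id

Execution result:
department_id | sum_salary
1 | 61501
3 | 478954
4 | 188030
5 | 198187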